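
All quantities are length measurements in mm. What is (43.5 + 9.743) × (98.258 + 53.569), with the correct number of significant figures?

43.5 + 9.743 = 53.243, limited to 1 d.p. → 3 s.f.; 98.258 + 53.569 = 151.827, limited to 3 d.p. → 6 s.f.
Carrying full precision, 53.243 × 151.827 = 8083.724961; keep min(3, 6) = 3 s.f.
Rounded to 3 significant figures: 8.08 × 10^3 mm².

8.08 × 10^3 mm²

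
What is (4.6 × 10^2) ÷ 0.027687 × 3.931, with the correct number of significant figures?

6.5 × 10^4

(4.6 × 10^2) ÷ 0.027687 × 3.931 = 65310.7956803…
Multiplication/division keeps the fewest significant figures: 4.6 × 10^2 → 2 s.f., 0.027687 → 5 s.f., 3.931 → 4 s.f.; limit is 2.
Rounded to 2 significant figures: 6.5 × 10^4.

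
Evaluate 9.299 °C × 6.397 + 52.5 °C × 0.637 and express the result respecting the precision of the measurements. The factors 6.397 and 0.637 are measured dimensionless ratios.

9.299 × 6.397 = 59.485703 → 59.49 °C (4 s.f., last digit at the 10^-2 place).
52.5 × 0.637 = 33.4425 → 33.4 °C (3 s.f., last digit at the 10^-1 place).
Sum: 92.928203 °C; keep the coarser place, 10^-1.
Result: 92.9 °C.

92.9 °C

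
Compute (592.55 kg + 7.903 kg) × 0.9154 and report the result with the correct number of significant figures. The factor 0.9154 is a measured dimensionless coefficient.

592.55 kg + 7.903 kg = 600.453 kg; the sum is limited to 2 decimal places (5 s.f.).
Carrying full precision, 600.453 × 0.9154 = 549.6546762 kg; 0.9154 has 4 s.f., so the result keeps min(5, 4) = 4 s.f.
Rounded to 4 significant figures: 549.7 kg.

549.7 kg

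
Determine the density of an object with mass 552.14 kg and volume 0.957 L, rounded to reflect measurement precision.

5.77 × 10² kg/L

density = 552.14 kg ÷ 0.957 L = 576.948798328… kg/L.
552.14 has 5 significant figures; 0.957 has 3.
Division/multiplication keeps the fewest: 3 significant figures.
Rounded: 5.77 × 10² kg/L.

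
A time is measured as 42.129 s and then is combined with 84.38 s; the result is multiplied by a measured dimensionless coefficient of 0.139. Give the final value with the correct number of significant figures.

42.129 s + 84.38 s = 126.509 s; the sum is limited to 2 decimal places (5 s.f.).
Carrying full precision, 126.509 × 0.139 = 17.584751 s; 0.139 has 3 s.f., so the result keeps min(5, 3) = 3 s.f.
Rounded to 3 significant figures: 17.6 s.

17.6 s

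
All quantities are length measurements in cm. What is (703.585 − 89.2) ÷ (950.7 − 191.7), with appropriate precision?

703.585 − 89.2 = 614.385, limited to 1 d.p. → 4 s.f.; 950.7 − 191.7 = 759.0, limited to 1 d.p. → 4 s.f.
Carrying full precision, 614.385 ÷ 759.0 = 0.809466403162…; keep min(4, 4) = 4 s.f.
Rounded to 4 significant figures: 8.095 × 10⁻¹.

8.095 × 10⁻¹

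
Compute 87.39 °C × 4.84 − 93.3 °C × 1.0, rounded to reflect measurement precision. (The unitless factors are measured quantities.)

330. °C

87.39 × 4.84 = 422.9676 → 423 °C (3 s.f., last digit at the 10^0 place).
93.3 × 1.0 = 93.3 → 93 °C (2 s.f., last digit at the 10^0 place).
Difference: 329.6676 °C; keep the coarser place, 10^0.
Result: 330. °C.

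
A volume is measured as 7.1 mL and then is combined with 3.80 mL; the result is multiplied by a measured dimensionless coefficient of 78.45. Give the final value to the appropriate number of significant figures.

855 mL

7.1 mL + 3.80 mL = 10.90 mL; the sum is limited to 1 decimal place (3 s.f.).
Carrying full precision, 10.90 × 78.45 = 855.105 mL; 78.45 has 4 s.f., so the result keeps min(3, 4) = 3 s.f.
Rounded to 3 significant figures: 855 mL.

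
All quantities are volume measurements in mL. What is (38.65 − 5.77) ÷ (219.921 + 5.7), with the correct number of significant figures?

0.1457

38.65 − 5.77 = 32.88, limited to 2 d.p. → 4 s.f.; 219.921 + 5.7 = 225.621, limited to 1 d.p. → 4 s.f.
Carrying full precision, 32.88 ÷ 225.621 = 0.145731115455…; keep min(4, 4) = 4 s.f.
Rounded to 4 significant figures: 0.1457.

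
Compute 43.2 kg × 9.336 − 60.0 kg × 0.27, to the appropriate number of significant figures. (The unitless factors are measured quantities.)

387 kg

43.2 × 9.336 = 403.3152 → 4.03 × 10^2 kg (3 s.f., last digit at the 10^0 place).
60.0 × 0.27 = 16.2 → 16 kg (2 s.f., last digit at the 10^0 place).
Difference: 387.1152 kg; keep the coarser place, 10^0.
Result: 387 kg.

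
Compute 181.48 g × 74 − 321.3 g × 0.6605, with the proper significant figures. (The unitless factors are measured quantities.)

1.3 × 10⁴ g

181.48 × 74 = 13429.52 → 1.3 × 10⁴ g (2 s.f., last digit at the 10^3 place).
321.3 × 0.6605 = 212.21865 → 212.2 g (4 s.f., last digit at the 10^-1 place).
Difference: 13217.30135 g; keep the coarser place, 10^3.
Result: 1.3 × 10⁴ g.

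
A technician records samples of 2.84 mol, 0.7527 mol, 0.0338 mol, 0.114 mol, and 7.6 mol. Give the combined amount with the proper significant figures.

11.3 mol

2.84 mol + 0.7527 mol + 0.0338 mol + 0.114 mol + 7.6 mol = 11.3405 mol.
Addition/subtraction keeps the fewest decimal places: 2.84 → 2 decimal places, 0.7527 → 4 decimal places, 0.0338 → 4 decimal places, 0.114 → 3 decimal places, 7.6 → 1 decimal place; limit is 1.
Rounded to 1 decimal place: 11.3 mol.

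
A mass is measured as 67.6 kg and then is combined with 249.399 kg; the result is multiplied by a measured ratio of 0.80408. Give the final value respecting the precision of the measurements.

67.6 kg + 249.399 kg = 316.999 kg; the sum is limited to 1 decimal place (4 s.f.).
Carrying full precision, 316.999 × 0.80408 = 254.89255592 kg; 0.80408 has 5 s.f., so the result keeps min(4, 5) = 4 s.f.
Rounded to 4 significant figures: 254.9 kg.

254.9 kg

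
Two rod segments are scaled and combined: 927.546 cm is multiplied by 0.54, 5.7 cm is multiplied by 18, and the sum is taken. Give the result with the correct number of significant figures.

6.0 × 10² cm

927.546 × 0.54 = 500.87484 → 5.0 × 10² cm (2 s.f., last digit at the 10^1 place).
5.7 × 18 = 102.6 → 1.0 × 10² cm (2 s.f., last digit at the 10^1 place).
Sum: 603.47484 cm; keep the coarser place, 10^1.
Result: 6.0 × 10² cm.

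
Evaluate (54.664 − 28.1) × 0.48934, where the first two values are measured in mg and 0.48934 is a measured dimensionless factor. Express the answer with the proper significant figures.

54.664 mg − 28.1 mg = 26.564 mg; the difference is limited to 1 decimal place (3 s.f.).
Carrying full precision, 26.564 × 0.48934 = 12.99882776 mg; 0.48934 has 5 s.f., so the result keeps min(3, 5) = 3 s.f.
Rounded to 3 significant figures: 13.0 mg.

13.0 mg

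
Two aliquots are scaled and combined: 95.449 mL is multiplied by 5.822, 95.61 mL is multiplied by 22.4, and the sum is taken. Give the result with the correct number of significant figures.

95.449 × 5.822 = 555.704078 → 555.7 mL (4 s.f., last digit at the 10^-1 place).
95.61 × 22.4 = 2141.664 → 2.14 × 10^3 mL (3 s.f., last digit at the 10^1 place).
Sum: 2697.368078 mL; keep the coarser place, 10^1.
Result: 2.70 × 10^3 mL.

2.70 × 10^3 mL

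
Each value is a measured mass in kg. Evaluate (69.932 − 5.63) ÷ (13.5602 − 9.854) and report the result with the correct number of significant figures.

17.35

69.932 − 5.63 = 64.302, limited to 2 d.p. → 4 s.f.; 13.5602 − 9.854 = 3.7062, limited to 3 d.p. → 4 s.f.
Carrying full precision, 64.302 ÷ 3.7062 = 17.3498462037…; keep min(4, 4) = 4 s.f.
Rounded to 4 significant figures: 17.35.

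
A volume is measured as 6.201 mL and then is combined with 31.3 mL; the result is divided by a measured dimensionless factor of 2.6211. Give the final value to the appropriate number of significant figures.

6.201 mL + 31.3 mL = 37.501 mL; the sum is limited to 1 decimal place (3 s.f.).
Carrying full precision, 37.501 ÷ 2.6211 = 14.3073518752… mL; 2.6211 has 5 s.f., so the result keeps min(3, 5) = 3 s.f.
Rounded to 3 significant figures: 14.3 mL.

14.3 mL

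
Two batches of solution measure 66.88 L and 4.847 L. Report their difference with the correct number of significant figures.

62.03 L

66.88 L − 4.847 L = 62.033 L.
Addition/subtraction keeps the fewest decimal places: 66.88 → 2 decimal places, 4.847 → 3 decimal places; limit is 2.
Rounded to 2 decimal places: 62.03 L.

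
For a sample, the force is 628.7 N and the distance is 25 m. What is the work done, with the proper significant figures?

1.6 × 10⁴ J

work done = 628.7 N × 25 m = 15717.5 J.
628.7 has 4 significant figures; 25 has 2.
Division/multiplication keeps the fewest: 2 significant figures.
Rounded: 1.6 × 10⁴ J.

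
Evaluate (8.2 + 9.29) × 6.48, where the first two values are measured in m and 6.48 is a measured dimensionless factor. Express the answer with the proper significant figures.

8.2 m + 9.29 m = 17.49 m; the sum is limited to 1 decimal place (3 s.f.).
Carrying full precision, 17.49 × 6.48 = 113.3352 m; 6.48 has 3 s.f., so the result keeps min(3, 3) = 3 s.f.
Rounded to 3 significant figures: 113 m.

113 m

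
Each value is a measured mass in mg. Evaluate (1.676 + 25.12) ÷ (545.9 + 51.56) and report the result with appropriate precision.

4.485 × 10^-2

1.676 + 25.12 = 26.796, limited to 2 d.p. → 4 s.f.; 545.9 + 51.56 = 597.46, limited to 1 d.p. → 4 s.f.
Carrying full precision, 26.796 ÷ 597.46 = 0.0448498644261…; keep min(4, 4) = 4 s.f.
Rounded to 4 significant figures: 4.485 × 10^-2.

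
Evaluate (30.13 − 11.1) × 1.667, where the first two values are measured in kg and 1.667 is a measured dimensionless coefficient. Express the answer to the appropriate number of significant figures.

30.13 kg − 11.1 kg = 19.03 kg; the difference is limited to 1 decimal place (3 s.f.).
Carrying full precision, 19.03 × 1.667 = 31.72301 kg; 1.667 has 4 s.f., so the result keeps min(3, 4) = 3 s.f.
Rounded to 3 significant figures: 31.7 kg.

31.7 kg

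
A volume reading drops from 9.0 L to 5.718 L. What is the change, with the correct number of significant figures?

9.0 L − 5.718 L = 3.282 L.
Addition/subtraction keeps the fewest decimal places: 9.0 → 1 decimal place, 5.718 → 3 decimal places; limit is 1.
Rounded to 1 decimal place: 3.3 L.

3.3 L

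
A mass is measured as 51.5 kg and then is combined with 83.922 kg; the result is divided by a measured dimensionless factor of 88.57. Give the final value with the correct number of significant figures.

51.5 kg + 83.922 kg = 135.422 kg; the sum is limited to 1 decimal place (4 s.f.).
Carrying full precision, 135.422 ÷ 88.57 = 1.52898272553… kg; 88.57 has 4 s.f., so the result keeps min(4, 4) = 4 s.f.
Rounded to 4 significant figures: 1.529 kg.

1.529 kg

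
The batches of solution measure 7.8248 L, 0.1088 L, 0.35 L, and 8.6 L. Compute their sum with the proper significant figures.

16.9 L

7.8248 L + 0.1088 L + 0.35 L + 8.6 L = 16.8836 L.
Addition/subtraction keeps the fewest decimal places: 7.8248 → 4 decimal places, 0.1088 → 4 decimal places, 0.35 → 2 decimal places, 8.6 → 1 decimal place; limit is 1.
Rounded to 1 decimal place: 16.9 L.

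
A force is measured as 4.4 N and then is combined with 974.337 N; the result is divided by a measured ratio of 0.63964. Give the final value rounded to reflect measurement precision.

4.4 N + 974.337 N = 978.737 N; the sum is limited to 1 decimal place (4 s.f.).
Carrying full precision, 978.737 ÷ 0.63964 = 1530.13726471… N; 0.63964 has 5 s.f., so the result keeps min(4, 5) = 4 s.f.
Rounded to 4 significant figures: 1530. N.

1530. N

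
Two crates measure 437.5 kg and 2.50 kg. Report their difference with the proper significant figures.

435.0 kg

437.5 kg − 2.50 kg = 435.00 kg.
Addition/subtraction keeps the fewest decimal places: 437.5 → 1 decimal place, 2.50 → 2 decimal places; limit is 1.
Rounded to 1 decimal place: 435.0 kg.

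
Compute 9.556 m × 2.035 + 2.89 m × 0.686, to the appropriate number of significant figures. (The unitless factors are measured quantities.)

9.556 × 2.035 = 19.44646 → 19.45 m (4 s.f., last digit at the 10^-2 place).
2.89 × 0.686 = 1.98254 → 1.98 m (3 s.f., last digit at the 10^-2 place).
Sum: 21.429 m; keep the coarser place, 10^-2.
Result: 21.43 m.

21.43 m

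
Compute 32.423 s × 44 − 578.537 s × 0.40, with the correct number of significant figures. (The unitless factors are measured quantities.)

32.423 × 44 = 1426.612 → 1.4 × 10³ s (2 s.f., last digit at the 10^2 place).
578.537 × 0.40 = 231.4148 → 2.3 × 10² s (2 s.f., last digit at the 10^1 place).
Difference: 1195.1972 s; keep the coarser place, 10^2.
Result: 1.2 × 10³ s.

1.2 × 10³ s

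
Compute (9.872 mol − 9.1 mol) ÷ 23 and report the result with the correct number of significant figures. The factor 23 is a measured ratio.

3 × 10^-2 mol

9.872 mol − 9.1 mol = 0.772 mol; the difference is limited to 1 decimal place (1 s.f.).
Carrying full precision, 0.772 ÷ 23 = 0.0335652173913… mol; 23 has 2 s.f., so the result keeps min(1, 2) = 1 s.f.
Rounded to 1 significant figure: 3 × 10^-2 mol.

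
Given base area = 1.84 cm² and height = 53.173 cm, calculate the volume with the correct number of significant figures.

97.8 cm³

volume = 1.84 cm² × 53.173 cm = 97.83832 cm³.
1.84 has 3 significant figures; 53.173 has 5.
Division/multiplication keeps the fewest: 3 significant figures.
Rounded: 97.8 cm³.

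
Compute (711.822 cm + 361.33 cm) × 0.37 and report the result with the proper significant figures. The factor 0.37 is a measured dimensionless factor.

711.822 cm + 361.33 cm = 1073.152 cm; the sum is limited to 2 decimal places (6 s.f.).
Carrying full precision, 1073.152 × 0.37 = 397.06624 cm; 0.37 has 2 s.f., so the result keeps min(6, 2) = 2 s.f.
Rounded to 2 significant figures: 4.0 × 10² cm.

4.0 × 10² cm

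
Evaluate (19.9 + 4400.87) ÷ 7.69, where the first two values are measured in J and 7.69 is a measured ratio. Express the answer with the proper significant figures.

19.9 J + 4400.87 J = 4420.77 J; the sum is limited to 1 decimal place (5 s.f.).
Carrying full precision, 4420.77 ÷ 7.69 = 574.872561769… J; 7.69 has 3 s.f., so the result keeps min(5, 3) = 3 s.f.
Rounded to 3 significant figures: 575 J.

575 J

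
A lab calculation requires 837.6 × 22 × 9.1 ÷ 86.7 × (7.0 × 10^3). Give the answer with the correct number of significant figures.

837.6 × 22 × 9.1 ÷ 86.7 × (7.0 × 10^3) = 13538784.7751…
Multiplication/division keeps the fewest significant figures: 837.6 → 4 s.f., 22 → 2 s.f., 9.1 → 2 s.f., 86.7 → 3 s.f., 7.0 × 10^3 → 2 s.f.; limit is 2.
Rounded to 2 significant figures: 1.4 × 10^7.

1.4 × 10^7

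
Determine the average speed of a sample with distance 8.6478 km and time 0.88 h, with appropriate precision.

average speed = 8.6478 km ÷ 0.88 h = 9.82704545455… km/h.
8.6478 has 5 significant figures; 0.88 has 2.
Division/multiplication keeps the fewest: 2 significant figures.
Rounded: 9.8 km/h.

9.8 km/h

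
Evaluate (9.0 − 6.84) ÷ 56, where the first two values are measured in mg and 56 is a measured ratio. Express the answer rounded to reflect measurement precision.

9.0 mg − 6.84 mg = 2.16 mg; the difference is limited to 1 decimal place (2 s.f.).
Carrying full precision, 2.16 ÷ 56 = 0.0385714285714… mg; 56 has 2 s.f., so the result keeps min(2, 2) = 2 s.f.
Rounded to 2 significant figures: 0.039 mg.

0.039 mg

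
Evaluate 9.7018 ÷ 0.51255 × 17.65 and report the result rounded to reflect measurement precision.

9.7018 ÷ 0.51255 × 17.65 = 334.087932885…
Multiplication/division keeps the fewest significant figures: 9.7018 → 5 s.f., 0.51255 → 5 s.f., 17.65 → 4 s.f.; limit is 4.
Rounded to 4 significant figures: 334.1.

334.1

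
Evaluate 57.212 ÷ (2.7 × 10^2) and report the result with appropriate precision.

0.21

57.212 ÷ (2.7 × 10^2) = 0.211896296296…
Multiplication/division keeps the fewest significant figures: 57.212 → 5 s.f., 2.7 × 10^2 → 2 s.f.; limit is 2.
Rounded to 2 significant figures: 0.21.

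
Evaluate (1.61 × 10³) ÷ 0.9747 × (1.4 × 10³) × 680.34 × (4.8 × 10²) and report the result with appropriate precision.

(1.61 × 10³) ÷ 0.9747 × (1.4 × 10³) × 680.34 × (4.8 × 10²) = 7.55179493998 × 10^11…
Multiplication/division keeps the fewest significant figures: 1.61 × 10³ → 3 s.f., 0.9747 → 4 s.f., 1.4 × 10³ → 2 s.f., 680.34 → 5 s.f., 4.8 × 10² → 2 s.f.; limit is 2.
Rounded to 2 significant figures: 7.6 × 10¹¹.

7.6 × 10¹¹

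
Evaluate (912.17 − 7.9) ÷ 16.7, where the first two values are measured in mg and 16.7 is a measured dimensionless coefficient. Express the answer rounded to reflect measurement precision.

54.1 mg

912.17 mg − 7.9 mg = 904.27 mg; the difference is limited to 1 decimal place (4 s.f.).
Carrying full precision, 904.27 ÷ 16.7 = 54.1479041916… mg; 16.7 has 3 s.f., so the result keeps min(4, 3) = 3 s.f.
Rounded to 3 significant figures: 54.1 mg.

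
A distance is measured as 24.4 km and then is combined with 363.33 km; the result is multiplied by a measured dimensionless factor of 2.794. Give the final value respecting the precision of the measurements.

1083 km

24.4 km + 363.33 km = 387.73 km; the sum is limited to 1 decimal place (4 s.f.).
Carrying full precision, 387.73 × 2.794 = 1083.31762 km; 2.794 has 4 s.f., so the result keeps min(4, 4) = 4 s.f.
Rounded to 4 significant figures: 1083 km.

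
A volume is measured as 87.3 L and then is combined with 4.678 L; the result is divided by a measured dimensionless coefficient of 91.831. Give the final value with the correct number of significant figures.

1.00 L

87.3 L + 4.678 L = 91.978 L; the sum is limited to 1 decimal place (3 s.f.).
Carrying full precision, 91.978 ÷ 91.831 = 1.00160076663… L; 91.831 has 5 s.f., so the result keeps min(3, 5) = 3 s.f.
Rounded to 3 significant figures: 1.00 L.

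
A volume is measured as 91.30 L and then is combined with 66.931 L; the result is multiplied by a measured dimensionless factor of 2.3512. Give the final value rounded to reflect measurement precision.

372.03 L

91.30 L + 66.931 L = 158.231 L; the sum is limited to 2 decimal places (5 s.f.).
Carrying full precision, 158.231 × 2.3512 = 372.0327272 L; 2.3512 has 5 s.f., so the result keeps min(5, 5) = 5 s.f.
Rounded to 5 significant figures: 372.03 L.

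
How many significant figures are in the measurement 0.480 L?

3

0.480: leading zeros are not significant; trailing zeros after a decimal point are significant.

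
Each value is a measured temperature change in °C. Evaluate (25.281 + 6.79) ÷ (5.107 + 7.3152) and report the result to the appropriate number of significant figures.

2.582

25.281 + 6.79 = 32.071, limited to 2 d.p. → 4 s.f.; 5.107 + 7.3152 = 12.4222, limited to 3 d.p. → 5 s.f.
Carrying full precision, 32.071 ÷ 12.4222 = 2.58174880456…; keep min(4, 5) = 4 s.f.
Rounded to 4 significant figures: 2.582.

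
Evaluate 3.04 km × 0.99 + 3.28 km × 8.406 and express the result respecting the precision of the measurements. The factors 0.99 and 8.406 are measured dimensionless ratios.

3.04 × 0.99 = 3.0096 → 3.0 km (2 s.f., last digit at the 10^-1 place).
3.28 × 8.406 = 27.57168 → 27.6 km (3 s.f., last digit at the 10^-1 place).
Sum: 30.58128 km; keep the coarser place, 10^-1.
Result: 30.6 km.

30.6 km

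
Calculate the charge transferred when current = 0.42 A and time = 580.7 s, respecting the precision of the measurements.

charge transferred = 0.42 A × 580.7 s = 243.894 C.
0.42 has 2 significant figures; 580.7 has 4.
Division/multiplication keeps the fewest: 2 significant figures.
Rounded: 2.4 × 10^2 C.

2.4 × 10^2 C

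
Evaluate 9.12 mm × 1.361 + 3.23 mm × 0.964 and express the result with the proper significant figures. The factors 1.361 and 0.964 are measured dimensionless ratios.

15.5 mm

9.12 × 1.361 = 12.41232 → 12.4 mm (3 s.f., last digit at the 10^-1 place).
3.23 × 0.964 = 3.11372 → 3.11 mm (3 s.f., last digit at the 10^-2 place).
Sum: 15.52604 mm; keep the coarser place, 10^-1.
Result: 15.5 mm.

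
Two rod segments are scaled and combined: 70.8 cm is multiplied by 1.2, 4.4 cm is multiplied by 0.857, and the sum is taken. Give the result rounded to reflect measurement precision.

89 cm

70.8 × 1.2 = 84.96 → 85 cm (2 s.f., last digit at the 10^0 place).
4.4 × 0.857 = 3.7708 → 3.8 cm (2 s.f., last digit at the 10^-1 place).
Sum: 88.7308 cm; keep the coarser place, 10^0.
Result: 89 cm.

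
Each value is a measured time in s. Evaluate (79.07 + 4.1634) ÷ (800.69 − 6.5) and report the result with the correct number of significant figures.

0.1048

79.07 + 4.1634 = 83.2334, limited to 2 d.p. → 4 s.f.; 800.69 − 6.5 = 794.19, limited to 1 d.p. → 4 s.f.
Carrying full precision, 83.2334 ÷ 794.19 = 0.104802880923…; keep min(4, 4) = 4 s.f.
Rounded to 4 significant figures: 0.1048.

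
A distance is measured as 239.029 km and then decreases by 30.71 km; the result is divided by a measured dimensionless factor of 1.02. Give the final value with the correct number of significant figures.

204 km

239.029 km − 30.71 km = 208.319 km; the difference is limited to 2 decimal places (5 s.f.).
Carrying full precision, 208.319 ÷ 1.02 = 204.234313725… km; 1.02 has 3 s.f., so the result keeps min(5, 3) = 3 s.f.
Rounded to 3 significant figures: 204 km.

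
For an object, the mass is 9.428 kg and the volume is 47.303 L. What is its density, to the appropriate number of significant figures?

density = 9.428 kg ÷ 47.303 L = 0.199310825952… kg/L.
9.428 has 4 significant figures; 47.303 has 5.
Division/multiplication keeps the fewest: 4 significant figures.
Rounded: 0.1993 kg/L.

0.1993 kg/L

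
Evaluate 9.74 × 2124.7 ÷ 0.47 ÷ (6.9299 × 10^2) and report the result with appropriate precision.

64

9.74 × 2124.7 ÷ 0.47 ÷ (6.9299 × 10^2) = 63.537737949…
Multiplication/division keeps the fewest significant figures: 9.74 → 3 s.f., 2124.7 → 5 s.f., 0.47 → 2 s.f., 6.9299 × 10^2 → 5 s.f.; limit is 2.
Rounded to 2 significant figures: 64.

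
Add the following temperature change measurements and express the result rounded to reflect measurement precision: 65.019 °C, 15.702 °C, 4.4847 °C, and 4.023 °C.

89.229 °C

65.019 °C + 15.702 °C + 4.4847 °C + 4.023 °C = 89.2287 °C.
Addition/subtraction keeps the fewest decimal places: 65.019 → 3 decimal places, 15.702 → 3 decimal places, 4.4847 → 4 decimal places, 4.023 → 3 decimal places; limit is 3.
Rounded to 3 decimal places: 89.229 °C.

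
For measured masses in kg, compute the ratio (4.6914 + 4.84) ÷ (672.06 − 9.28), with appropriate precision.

0.0144

4.6914 + 4.84 = 9.5314, limited to 2 d.p. → 3 s.f.; 672.06 − 9.28 = 662.78, limited to 2 d.p. → 5 s.f.
Carrying full precision, 9.5314 ÷ 662.78 = 0.0143809408854…; keep min(3, 5) = 3 s.f.
Rounded to 3 significant figures: 0.0144.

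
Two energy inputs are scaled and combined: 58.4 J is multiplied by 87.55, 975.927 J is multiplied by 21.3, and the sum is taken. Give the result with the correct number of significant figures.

58.4 × 87.55 = 5112.92 → 5.11 × 10³ J (3 s.f., last digit at the 10^1 place).
975.927 × 21.3 = 20787.2451 → 2.08 × 10⁴ J (3 s.f., last digit at the 10^2 place).
Sum: 25900.1651 J; keep the coarser place, 10^2.
Result: 2.59 × 10⁴ J.

2.59 × 10⁴ J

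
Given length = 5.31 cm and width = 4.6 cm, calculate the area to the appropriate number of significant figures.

area = 5.31 cm × 4.6 cm = 24.426 cm².
5.31 has 3 significant figures; 4.6 has 2.
Division/multiplication keeps the fewest: 2 significant figures.
Rounded: 24 cm².

24 cm²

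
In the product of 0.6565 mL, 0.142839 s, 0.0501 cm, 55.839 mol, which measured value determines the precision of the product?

0.6565 mL → 4 s.f.; 0.142839 s → 6 s.f.; 0.0501 cm → 3 s.f.; 55.839 mol → 5 s.f.
The fewest is 3 significant figures, from 0.0501 cm.

0.0501 cm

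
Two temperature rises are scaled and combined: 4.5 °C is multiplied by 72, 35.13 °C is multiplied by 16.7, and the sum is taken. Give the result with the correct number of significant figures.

9.1 × 10² °C

4.5 × 72 = 324 → 3.2 × 10² °C (2 s.f., last digit at the 10^1 place).
35.13 × 16.7 = 586.671 → 587 °C (3 s.f., last digit at the 10^0 place).
Sum: 910.671 °C; keep the coarser place, 10^1.
Result: 9.1 × 10² °C.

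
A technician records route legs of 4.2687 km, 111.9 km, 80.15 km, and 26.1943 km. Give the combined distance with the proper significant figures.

4.2687 km + 111.9 km + 80.15 km + 26.1943 km = 222.5130 km.
Addition/subtraction keeps the fewest decimal places: 4.2687 → 4 decimal places, 111.9 → 1 decimal place, 80.15 → 2 decimal places, 26.1943 → 4 decimal places; limit is 1.
Rounded to 1 decimal place: 222.5 km.

222.5 km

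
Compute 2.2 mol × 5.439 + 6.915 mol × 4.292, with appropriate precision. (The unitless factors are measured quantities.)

2.2 × 5.439 = 11.9658 → 12 mol (2 s.f., last digit at the 10^0 place).
6.915 × 4.292 = 29.67918 → 29.68 mol (4 s.f., last digit at the 10^-2 place).
Sum: 41.64498 mol; keep the coarser place, 10^0.
Result: 42 mol.

42 mol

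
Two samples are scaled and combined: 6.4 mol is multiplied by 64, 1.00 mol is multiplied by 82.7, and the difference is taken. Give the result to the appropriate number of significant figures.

6.4 × 64 = 409.6 → 4.1 × 10² mol (2 s.f., last digit at the 10^1 place).
1.00 × 82.7 = 82.7 → 82.7 mol (3 s.f., last digit at the 10^-1 place).
Difference: 326.9 mol; keep the coarser place, 10^1.
Result: 3.3 × 10² mol.

3.3 × 10² mol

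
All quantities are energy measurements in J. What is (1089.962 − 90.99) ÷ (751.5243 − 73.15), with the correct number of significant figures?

1089.962 − 90.99 = 998.972, limited to 2 d.p. → 5 s.f.; 751.5243 − 73.15 = 678.3743, limited to 2 d.p. → 5 s.f.
Carrying full precision, 998.972 ÷ 678.3743 = 1.47259706035…; keep min(5, 5) = 5 s.f.
Rounded to 5 significant figures: 1.4726.

1.4726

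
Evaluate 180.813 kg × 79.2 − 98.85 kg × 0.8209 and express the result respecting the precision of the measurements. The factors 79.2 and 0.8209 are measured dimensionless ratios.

180.813 × 79.2 = 14320.3896 → 1.43 × 10^4 kg (3 s.f., last digit at the 10^2 place).
98.85 × 0.8209 = 81.145965 → 81.15 kg (4 s.f., last digit at the 10^-2 place).
Difference: 14239.243635 kg; keep the coarser place, 10^2.
Result: 1.42 × 10^4 kg.

1.42 × 10^4 kg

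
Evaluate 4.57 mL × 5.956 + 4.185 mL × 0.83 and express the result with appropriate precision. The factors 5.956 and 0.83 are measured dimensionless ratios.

4.57 × 5.956 = 27.21892 → 27.2 mL (3 s.f., last digit at the 10^-1 place).
4.185 × 0.83 = 3.47355 → 3.5 mL (2 s.f., last digit at the 10^-1 place).
Sum: 30.69247 mL; keep the coarser place, 10^-1.
Result: 30.7 mL.

30.7 mL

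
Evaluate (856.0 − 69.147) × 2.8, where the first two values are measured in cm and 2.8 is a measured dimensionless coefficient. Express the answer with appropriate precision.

2.2 × 10^3 cm

856.0 cm − 69.147 cm = 786.853 cm; the difference is limited to 1 decimal place (4 s.f.).
Carrying full precision, 786.853 × 2.8 = 2203.1884 cm; 2.8 has 2 s.f., so the result keeps min(4, 2) = 2 s.f.
Rounded to 2 significant figures: 2.2 × 10^3 cm.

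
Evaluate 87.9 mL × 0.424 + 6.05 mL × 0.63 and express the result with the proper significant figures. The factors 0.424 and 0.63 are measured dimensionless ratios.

87.9 × 0.424 = 37.2696 → 37.3 mL (3 s.f., last digit at the 10^-1 place).
6.05 × 0.63 = 3.8115 → 3.8 mL (2 s.f., last digit at the 10^-1 place).
Sum: 41.0811 mL; keep the coarser place, 10^-1.
Result: 41.1 mL.

41.1 mL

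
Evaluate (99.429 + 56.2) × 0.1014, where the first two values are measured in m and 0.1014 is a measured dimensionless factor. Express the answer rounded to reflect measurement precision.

99.429 m + 56.2 m = 155.629 m; the sum is limited to 1 decimal place (4 s.f.).
Carrying full precision, 155.629 × 0.1014 = 15.7807806 m; 0.1014 has 4 s.f., so the result keeps min(4, 4) = 4 s.f.
Rounded to 4 significant figures: 15.78 m.

15.78 m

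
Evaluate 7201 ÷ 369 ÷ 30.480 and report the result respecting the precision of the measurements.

0.640

7201 ÷ 369 ÷ 30.480 = 0.640252793604…
Multiplication/division keeps the fewest significant figures: 7201 → 4 s.f., 369 → 3 s.f., 30.480 → 5 s.f.; limit is 3.
Rounded to 3 significant figures: 0.640.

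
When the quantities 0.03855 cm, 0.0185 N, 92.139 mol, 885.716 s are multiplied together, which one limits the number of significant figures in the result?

0.0185 N

0.03855 cm → 4 s.f.; 0.0185 N → 3 s.f.; 92.139 mol → 5 s.f.; 885.716 s → 6 s.f.
The fewest is 3 significant figures, from 0.0185 N.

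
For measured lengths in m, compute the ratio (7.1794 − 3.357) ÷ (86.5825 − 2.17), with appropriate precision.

0.04528

7.1794 − 3.357 = 3.8224, limited to 3 d.p. → 4 s.f.; 86.5825 − 2.17 = 84.4125, limited to 2 d.p. → 4 s.f.
Carrying full precision, 3.8224 ÷ 84.4125 = 0.0452823930105…; keep min(4, 4) = 4 s.f.
Rounded to 4 significant figures: 0.04528.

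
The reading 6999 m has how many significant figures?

6999: every digit is nonzero and significant.

4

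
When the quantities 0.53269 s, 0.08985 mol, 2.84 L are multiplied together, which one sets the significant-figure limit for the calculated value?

2.84 L

0.53269 s → 5 s.f.; 0.08985 mol → 4 s.f.; 2.84 L → 3 s.f.
The fewest is 3 significant figures, from 2.84 L.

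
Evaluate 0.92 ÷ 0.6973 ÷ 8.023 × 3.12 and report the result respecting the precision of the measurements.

0.92 ÷ 0.6973 ÷ 8.023 × 3.12 = 0.513081037149…
Multiplication/division keeps the fewest significant figures: 0.92 → 2 s.f., 0.6973 → 4 s.f., 8.023 → 4 s.f., 3.12 → 3 s.f.; limit is 2.
Rounded to 2 significant figures: 0.51.

0.51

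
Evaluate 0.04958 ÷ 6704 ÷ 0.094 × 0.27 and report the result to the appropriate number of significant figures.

0.04958 ÷ 6704 ÷ 0.094 × 0.27 = 0.0000212426369776…
Multiplication/division keeps the fewest significant figures: 0.04958 → 4 s.f., 6704 → 4 s.f., 0.094 → 2 s.f., 0.27 → 2 s.f.; limit is 2.
Rounded to 2 significant figures: 2.1 × 10⁻⁵.

2.1 × 10⁻⁵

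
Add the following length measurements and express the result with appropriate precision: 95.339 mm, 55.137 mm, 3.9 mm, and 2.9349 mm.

1.573 × 10^2 mm

95.339 mm + 55.137 mm + 3.9 mm + 2.9349 mm = 157.3109 mm.
Addition/subtraction keeps the fewest decimal places: 95.339 → 3 decimal places, 55.137 → 3 decimal places, 3.9 → 1 decimal place, 2.9349 → 4 decimal places; limit is 1.
Rounded to 1 decimal place: 1.573 × 10^2 mm.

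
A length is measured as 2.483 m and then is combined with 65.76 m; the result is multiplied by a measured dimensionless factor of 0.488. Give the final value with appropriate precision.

33.3 m

2.483 m + 65.76 m = 68.243 m; the sum is limited to 2 decimal places (4 s.f.).
Carrying full precision, 68.243 × 0.488 = 33.302584 m; 0.488 has 3 s.f., so the result keeps min(4, 3) = 3 s.f.
Rounded to 3 significant figures: 33.3 m.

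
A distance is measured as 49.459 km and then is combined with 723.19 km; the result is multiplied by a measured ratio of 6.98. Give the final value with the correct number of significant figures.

49.459 km + 723.19 km = 772.649 km; the sum is limited to 2 decimal places (5 s.f.).
Carrying full precision, 772.649 × 6.98 = 5393.09002 km; 6.98 has 3 s.f., so the result keeps min(5, 3) = 3 s.f.
Rounded to 3 significant figures: 5.39 × 10^3 km.

5.39 × 10^3 km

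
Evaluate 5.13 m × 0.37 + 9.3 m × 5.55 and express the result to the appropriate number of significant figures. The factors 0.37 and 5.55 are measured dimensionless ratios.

5.13 × 0.37 = 1.8981 → 1.9 m (2 s.f., last digit at the 10^-1 place).
9.3 × 5.55 = 51.615 → 52 m (2 s.f., last digit at the 10^0 place).
Sum: 53.5131 m; keep the coarser place, 10^0.
Result: 54 m.

54 m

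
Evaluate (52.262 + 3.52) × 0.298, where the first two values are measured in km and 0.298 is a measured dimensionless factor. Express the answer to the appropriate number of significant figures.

16.6 km

52.262 km + 3.52 km = 55.782 km; the sum is limited to 2 decimal places (4 s.f.).
Carrying full precision, 55.782 × 0.298 = 16.623036 km; 0.298 has 3 s.f., so the result keeps min(4, 3) = 3 s.f.
Rounded to 3 significant figures: 16.6 km.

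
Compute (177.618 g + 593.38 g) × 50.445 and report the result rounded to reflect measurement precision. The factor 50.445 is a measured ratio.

177.618 g + 593.38 g = 770.998 g; the sum is limited to 2 decimal places (5 s.f.).
Carrying full precision, 770.998 × 50.445 = 38892.99411 g; 50.445 has 5 s.f., so the result keeps min(5, 5) = 5 s.f.
Rounded to 5 significant figures: 38893 g.

38893 g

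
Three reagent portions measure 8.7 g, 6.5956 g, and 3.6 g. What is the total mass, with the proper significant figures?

8.7 g + 6.5956 g + 3.6 g = 18.8956 g.
Addition/subtraction keeps the fewest decimal places: 8.7 → 1 decimal place, 6.5956 → 4 decimal places, 3.6 → 1 decimal place; limit is 1.
Rounded to 1 decimal place: 18.9 g.

18.9 g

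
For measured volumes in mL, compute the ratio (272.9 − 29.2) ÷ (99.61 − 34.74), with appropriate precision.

272.9 − 29.2 = 243.7, limited to 1 d.p. → 4 s.f.; 99.61 − 34.74 = 64.87, limited to 2 d.p. → 4 s.f.
Carrying full precision, 243.7 ÷ 64.87 = 3.75674425775…; keep min(4, 4) = 4 s.f.
Rounded to 4 significant figures: 3.757.

3.757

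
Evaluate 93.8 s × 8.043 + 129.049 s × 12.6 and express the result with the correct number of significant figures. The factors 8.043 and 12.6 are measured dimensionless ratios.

2.38 × 10^3 s

93.8 × 8.043 = 754.4334 → 754 s (3 s.f., last digit at the 10^0 place).
129.049 × 12.6 = 1626.0174 → 1.63 × 10^3 s (3 s.f., last digit at the 10^1 place).
Sum: 2380.4508 s; keep the coarser place, 10^1.
Result: 2.38 × 10^3 s.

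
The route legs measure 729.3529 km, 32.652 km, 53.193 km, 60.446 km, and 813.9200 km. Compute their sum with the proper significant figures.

729.3529 km + 32.652 km + 53.193 km + 60.446 km + 813.9200 km = 1689.5639 km.
Addition/subtraction keeps the fewest decimal places: 729.3529 → 4 decimal places, 32.652 → 3 decimal places, 53.193 → 3 decimal places, 60.446 → 3 decimal places, 813.9200 → 4 decimal places; limit is 3.
Rounded to 3 decimal places: 1689.564 km.

1689.564 km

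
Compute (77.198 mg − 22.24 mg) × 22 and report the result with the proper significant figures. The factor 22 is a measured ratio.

77.198 mg − 22.24 mg = 54.958 mg; the difference is limited to 2 decimal places (4 s.f.).
Carrying full precision, 54.958 × 22 = 1209.076 mg; 22 has 2 s.f., so the result keeps min(4, 2) = 2 s.f.
Rounded to 2 significant figures: 1.2 × 10³ mg.

1.2 × 10³ mg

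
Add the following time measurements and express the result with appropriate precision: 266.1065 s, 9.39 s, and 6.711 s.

266.1065 s + 9.39 s + 6.711 s = 282.2075 s.
Addition/subtraction keeps the fewest decimal places: 266.1065 → 4 decimal places, 9.39 → 2 decimal places, 6.711 → 3 decimal places; limit is 2.
Rounded to 2 decimal places: 282.21 s.

282.21 s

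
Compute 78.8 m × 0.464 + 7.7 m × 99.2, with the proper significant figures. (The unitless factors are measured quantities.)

78.8 × 0.464 = 36.5632 → 36.6 m (3 s.f., last digit at the 10^-1 place).
7.7 × 99.2 = 763.84 → 7.6 × 10^2 m (2 s.f., last digit at the 10^1 place).
Sum: 800.4032 m; keep the coarser place, 10^1.
Result: 8.0 × 10^2 m.

8.0 × 10^2 m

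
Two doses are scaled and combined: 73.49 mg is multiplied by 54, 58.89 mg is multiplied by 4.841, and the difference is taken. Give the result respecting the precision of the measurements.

73.49 × 54 = 3968.46 → 4.0 × 10³ mg (2 s.f., last digit at the 10^2 place).
58.89 × 4.841 = 285.08649 → 285.1 mg (4 s.f., last digit at the 10^-1 place).
Difference: 3683.37351 mg; keep the coarser place, 10^2.
Result: 3.7 × 10³ mg.

3.7 × 10³ mg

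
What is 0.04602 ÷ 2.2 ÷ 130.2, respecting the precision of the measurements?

0.04602 ÷ 2.2 ÷ 130.2 = 0.000160661918726…
Multiplication/division keeps the fewest significant figures: 0.04602 → 4 s.f., 2.2 → 2 s.f., 130.2 → 4 s.f.; limit is 2.
Rounded to 2 significant figures: 1.6 × 10⁻⁴.

1.6 × 10⁻⁴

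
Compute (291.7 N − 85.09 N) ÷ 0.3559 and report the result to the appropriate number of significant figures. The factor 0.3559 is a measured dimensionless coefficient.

291.7 N − 85.09 N = 206.61 N; the difference is limited to 1 decimal place (4 s.f.).
Carrying full precision, 206.61 ÷ 0.3559 = 580.528238269… N; 0.3559 has 4 s.f., so the result keeps min(4, 4) = 4 s.f.
Rounded to 4 significant figures: 580.5 N.

580.5 N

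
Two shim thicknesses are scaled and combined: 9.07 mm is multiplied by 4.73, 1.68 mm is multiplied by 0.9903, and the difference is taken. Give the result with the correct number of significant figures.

9.07 × 4.73 = 42.9011 → 42.9 mm (3 s.f., last digit at the 10^-1 place).
1.68 × 0.9903 = 1.663704 → 1.66 mm (3 s.f., last digit at the 10^-2 place).
Difference: 41.237396 mm; keep the coarser place, 10^-1.
Result: 41.2 mm.

41.2 mm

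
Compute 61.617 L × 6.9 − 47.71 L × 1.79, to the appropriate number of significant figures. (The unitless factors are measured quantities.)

61.617 × 6.9 = 425.1573 → 4.3 × 10^2 L (2 s.f., last digit at the 10^1 place).
47.71 × 1.79 = 85.4009 → 85.4 L (3 s.f., last digit at the 10^-1 place).
Difference: 339.7564 L; keep the coarser place, 10^1.
Result: 3.4 × 10^2 L.

3.4 × 10^2 L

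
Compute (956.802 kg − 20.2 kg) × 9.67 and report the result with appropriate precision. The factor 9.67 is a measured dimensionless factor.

956.802 kg − 20.2 kg = 936.602 kg; the difference is limited to 1 decimal place (4 s.f.).
Carrying full precision, 936.602 × 9.67 = 9056.94134 kg; 9.67 has 3 s.f., so the result keeps min(4, 3) = 3 s.f.
Rounded to 3 significant figures: 9.06 × 10³ kg.

9.06 × 10³ kg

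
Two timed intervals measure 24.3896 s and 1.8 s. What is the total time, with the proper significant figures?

24.3896 s + 1.8 s = 26.1896 s.
Addition/subtraction keeps the fewest decimal places: 24.3896 → 4 decimal places, 1.8 → 1 decimal place; limit is 1.
Rounded to 1 decimal place: 26.2 s.

26.2 s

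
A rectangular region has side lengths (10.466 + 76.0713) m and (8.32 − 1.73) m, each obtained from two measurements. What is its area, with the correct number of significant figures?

5.70 × 10^2 m²

10.466 + 76.0713 = 86.5373, limited to 3 d.p. → 5 s.f.; 8.32 − 1.73 = 6.59, limited to 2 d.p. → 3 s.f.
Carrying full precision, 86.5373 × 6.59 = 570.280807; keep min(5, 3) = 3 s.f.
Rounded to 3 significant figures: 5.70 × 10^2 m².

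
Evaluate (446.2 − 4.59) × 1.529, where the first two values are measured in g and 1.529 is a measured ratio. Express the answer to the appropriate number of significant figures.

446.2 g − 4.59 g = 441.61 g; the difference is limited to 1 decimal place (4 s.f.).
Carrying full precision, 441.61 × 1.529 = 675.22169 g; 1.529 has 4 s.f., so the result keeps min(4, 4) = 4 s.f.
Rounded to 4 significant figures: 675.2 g.

675.2 g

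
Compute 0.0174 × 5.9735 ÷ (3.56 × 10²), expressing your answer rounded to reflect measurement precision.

2.92 × 10⁻⁴

0.0174 × 5.9735 ÷ (3.56 × 10²) = 0.000291963202247…
Multiplication/division keeps the fewest significant figures: 0.0174 → 3 s.f., 5.9735 → 5 s.f., 3.56 × 10² → 3 s.f.; limit is 3.
Rounded to 3 significant figures: 2.92 × 10⁻⁴.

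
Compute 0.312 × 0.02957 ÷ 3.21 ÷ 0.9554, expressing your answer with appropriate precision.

0.312 × 0.02957 ÷ 3.21 ÷ 0.9554 = 0.00300826194049…
Multiplication/division keeps the fewest significant figures: 0.312 → 3 s.f., 0.02957 → 4 s.f., 3.21 → 3 s.f., 0.9554 → 4 s.f.; limit is 3.
Rounded to 3 significant figures: 0.00301.

0.00301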